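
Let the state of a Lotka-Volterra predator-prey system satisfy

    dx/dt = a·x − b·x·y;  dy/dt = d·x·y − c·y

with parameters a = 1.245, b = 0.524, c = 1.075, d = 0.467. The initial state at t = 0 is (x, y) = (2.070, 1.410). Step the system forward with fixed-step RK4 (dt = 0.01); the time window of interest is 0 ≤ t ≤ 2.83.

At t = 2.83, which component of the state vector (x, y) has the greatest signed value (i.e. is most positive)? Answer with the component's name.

largest component: y

t=0.000: state=(2.070, 1.410)
step 1 (dt=0.01): k1=(1.048, -0.153), k2=(1.051, -0.149), k3=(1.051, -0.149), k4=(1.055, -0.146); state += dt/6·(k1+2k2+2k3+k4)
t=0.010: state=(2.081, 1.409)
t=0.020: state=(2.091, 1.407)
t=0.030: state=(2.102, 1.406)
continuing one RK4 step at a time; state shown every 10 steps (Δt=0.1):
t=0.100: state=(2.178, 1.398)
t=0.200: state=(2.293, 1.394)
t=0.300: state=(2.414, 1.397)
t=0.400: state=(2.540, 1.409)
t=0.500: state=(2.671, 1.429)
t=0.600: state=(2.805, 1.458)
t=0.700: state=(2.940, 1.498)
t=0.800: state=(3.075, 1.548)
t=0.900: state=(3.206, 1.610)
t=1.000: state=(3.331, 1.684)
t=1.100: state=(3.447, 1.772)
t=1.200: state=(3.548, 1.874)
t=1.300: state=(3.632, 1.990)
t=1.400: state=(3.694, 2.121)
t=1.500: state=(3.729, 2.265)
t=1.600: state=(3.736, 2.422)
t=1.700: state=(3.711, 2.589)
t=1.800: state=(3.653, 2.761)
t=1.900: state=(3.564, 2.935)
t=2.000: state=(3.445, 3.105)
t=2.100: state=(3.302, 3.265)
t=2.200: state=(3.140, 3.408)
t=2.300: state=(2.965, 3.530)
t=2.400: state=(2.783, 3.626)
t=2.500: state=(2.602, 3.692)
t=2.600: state=(2.426, 3.729)
t=2.700: state=(2.259, 3.736)
t=2.800: state=(2.105, 3.715)
t=2.830: state=(2.061, 3.704)
compare at T: x=2.061, y=3.704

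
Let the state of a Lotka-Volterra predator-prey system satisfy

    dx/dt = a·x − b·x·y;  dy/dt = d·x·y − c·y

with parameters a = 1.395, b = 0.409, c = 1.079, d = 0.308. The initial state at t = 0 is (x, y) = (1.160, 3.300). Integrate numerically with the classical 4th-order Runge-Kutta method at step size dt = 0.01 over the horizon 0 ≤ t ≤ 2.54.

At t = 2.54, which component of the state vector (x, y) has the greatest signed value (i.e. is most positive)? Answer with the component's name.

largest component: x

t=0.000: state=(1.160, 3.300)
step 1 (dt=0.01): k1=(0.053, -2.382), k2=(0.058, -2.373), k3=(0.058, -2.373), k4=(0.064, -2.364); state += dt/6·(k1+2k2+2k3+k4)
t=0.010: state=(1.161, 3.276)
t=0.020: state=(1.161, 3.253)
t=0.030: state=(1.162, 3.229)
continuing one RK4 step at a time; state shown every 10 steps (Δt=0.1):
t=0.100: state=(1.171, 3.071)
t=0.200: state=(1.192, 2.859)
t=0.300: state=(1.225, 2.664)
t=0.400: state=(1.267, 2.485)
t=0.500: state=(1.321, 2.321)
t=0.600: state=(1.385, 2.172)
t=0.700: state=(1.461, 2.037)
t=0.800: state=(1.550, 1.916)
t=0.900: state=(1.651, 1.807)
t=1.000: state=(1.767, 1.709)
t=1.100: state=(1.897, 1.624)
t=1.200: state=(2.044, 1.549)
t=1.300: state=(2.209, 1.484)
t=1.400: state=(2.393, 1.430)
t=1.500: state=(2.597, 1.386)
t=1.600: state=(2.824, 1.353)
t=1.700: state=(3.073, 1.330)
t=1.800: state=(3.347, 1.318)
t=1.900: state=(3.646, 1.318)
t=2.000: state=(3.971, 1.330)
t=2.100: state=(4.322, 1.356)
t=2.200: state=(4.697, 1.399)
t=2.300: state=(5.094, 1.460)
t=2.400: state=(5.508, 1.543)
t=2.500: state=(5.932, 1.652)
t=2.540: state=(6.103, 1.704)
compare at T: x=6.103, y=1.704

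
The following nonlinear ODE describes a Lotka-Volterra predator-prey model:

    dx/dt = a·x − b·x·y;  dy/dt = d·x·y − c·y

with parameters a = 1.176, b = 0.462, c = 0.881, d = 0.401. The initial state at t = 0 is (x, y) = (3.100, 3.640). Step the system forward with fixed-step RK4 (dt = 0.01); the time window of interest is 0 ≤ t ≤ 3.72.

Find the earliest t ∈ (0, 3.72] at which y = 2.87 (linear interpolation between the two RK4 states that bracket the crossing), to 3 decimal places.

t = 1.850

t=0.000: state=(3.100, 3.640)
step 1 (dt=0.01): k1=(-1.568, 1.318), k2=(-1.573, 1.309), k3=(-1.573, 1.309), k4=(-1.578, 1.300); state += dt/6·(k1+2k2+2k3+k4)
t=0.010: state=(3.084, 3.653)
t=0.020: state=(3.068, 3.666)
t=0.030: state=(3.053, 3.679)
continuing one RK4 step at a time; state shown every 20 steps (Δt=0.2):
t=0.200: state=(2.771, 3.863)
t=0.400: state=(2.437, 3.991)
t=0.600: state=(2.128, 4.017)
t=0.800: state=(1.862, 3.952)
t=1.000: state=(1.645, 3.812)
t=1.200: state=(1.476, 3.621)
t=1.400: state=(1.350, 3.400)
t=1.600: state=(1.261, 3.164)
t=1.800: state=(1.204, 2.928)
t=1.850: state=(1.194, 2.870)
next step: t=1.860: state=(1.192, 2.859) — y has crossed 2.87
linear interpolation between t=1.850 (2.87020) and t=1.860 (2.85867) → t≈1.850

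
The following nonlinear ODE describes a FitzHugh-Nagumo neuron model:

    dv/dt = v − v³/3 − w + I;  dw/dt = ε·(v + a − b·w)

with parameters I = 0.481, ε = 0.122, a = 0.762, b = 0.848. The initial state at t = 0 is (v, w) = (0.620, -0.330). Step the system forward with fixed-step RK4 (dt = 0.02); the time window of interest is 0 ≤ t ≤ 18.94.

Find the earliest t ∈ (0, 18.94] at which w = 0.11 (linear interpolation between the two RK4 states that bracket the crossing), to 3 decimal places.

t = 1.545

t=0.000: state=(0.620, -0.330)
step 1 (dt=0.02): k1=(1.352, 0.203), k2=(1.358, 0.204), k3=(1.358, 0.204), k4=(1.364, 0.206); state += dt/6·(k1+2k2+2k3+k4)
t=0.020: state=(0.647, -0.326)
t=0.040: state=(0.675, -0.322)
t=0.060: state=(0.702, -0.318)
continuing one RK4 step at a time; state shown every 50 steps (Δt=1):
t=1.000: state=(1.752, -0.061)
t=1.540: state=(1.877, 0.108)
next step: t=1.560: state=(1.878, 0.115) — w has crossed 0.11
linear interpolation between t=1.540 (0.10840) and t=1.560 (0.11461) → t≈1.545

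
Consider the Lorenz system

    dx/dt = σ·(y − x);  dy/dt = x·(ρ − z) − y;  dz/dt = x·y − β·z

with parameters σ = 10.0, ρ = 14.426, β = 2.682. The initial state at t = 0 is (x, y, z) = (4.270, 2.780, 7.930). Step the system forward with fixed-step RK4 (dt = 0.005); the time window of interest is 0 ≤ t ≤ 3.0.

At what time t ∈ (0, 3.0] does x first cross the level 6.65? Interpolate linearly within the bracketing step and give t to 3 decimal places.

t = 0.245

t=0.000: state=(4.270, 2.780, 7.930)
step 1 (dt=0.005): k1=(-14.900, 24.958, -9.398), k2=(-13.904, 24.753, -9.174), k3=(-13.934, 24.767, -9.171), k4=(-12.965, 24.574, -8.948); state += dt/6·(k1+2k2+2k3+k4)
t=0.005: state=(4.200, 2.904, 7.884)
t=0.010: state=(4.140, 3.026, 7.841)
t=0.015: state=(4.089, 3.146, 7.799)
continuing one RK4 step at a time; state shown every 20 steps (Δt=0.1):
t=0.100: state=(4.196, 5.131, 7.485)
t=0.200: state=(5.714, 7.685, 8.525)
t=0.245: state=(6.649, 8.794, 9.726)
next step: t=0.250: state=(6.757, 8.905, 9.891) — x has crossed 6.65
linear interpolation between t=0.245 (6.64922) and t=0.250 (6.75656) → t≈0.245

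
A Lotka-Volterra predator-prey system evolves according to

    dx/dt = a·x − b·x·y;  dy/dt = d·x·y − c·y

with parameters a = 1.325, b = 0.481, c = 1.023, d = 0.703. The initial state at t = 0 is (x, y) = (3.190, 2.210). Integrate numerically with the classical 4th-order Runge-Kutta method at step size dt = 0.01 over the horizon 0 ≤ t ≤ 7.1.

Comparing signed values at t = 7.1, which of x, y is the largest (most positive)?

t=0.000: state=(3.190, 2.210)
step 1 (dt=0.01): k1=(0.836, 2.695), k2=(0.816, 2.718), k3=(0.816, 2.718), k4=(0.796, 2.741); state += dt/6·(k1+2k2+2k3+k4)
t=0.010: state=(3.198, 2.237)
t=0.020: state=(3.206, 2.265)
t=0.030: state=(3.213, 2.293)
continuing one RK4 step at a time; state shown every 25 steps (Δt=0.25):
t=0.250: state=(3.252, 3.028)
t=0.500: state=(2.959, 4.069)
t=0.750: state=(2.376, 5.049)
t=1.000: state=(1.734, 5.605)
t=1.250: state=(1.224, 5.614)
t=1.500: state=(0.886, 5.221)
t=1.750: state=(0.682, 4.633)
t=2.000: state=(0.565, 3.998)
t=2.250: state=(0.505, 3.399)
t=2.500: state=(0.483, 2.869)
t=2.750: state=(0.489, 2.419)
t=3.000: state=(0.522, 2.046)
t=3.250: state=(0.579, 1.745)
t=3.500: state=(0.663, 1.506)
t=3.750: state=(0.780, 1.323)
t=4.000: state=(0.934, 1.190)
t=4.250: state=(1.134, 1.105)
t=4.500: state=(1.386, 1.066)
t=4.750: state=(1.698, 1.082)
t=5.000: state=(2.067, 1.165)
t=5.250: state=(2.479, 1.345)
t=5.500: state=(2.885, 1.669)
t=5.750: state=(3.190, 2.210)
t=6.000: state=(3.252, 3.028)
t=6.250: state=(2.959, 4.069)
t=6.500: state=(2.376, 5.049)
t=6.750: state=(1.734, 5.605)
t=7.000: state=(1.224, 5.614)
t=7.100: state=(1.070, 5.493)
compare at T: x=1.070, y=5.493

largest component: y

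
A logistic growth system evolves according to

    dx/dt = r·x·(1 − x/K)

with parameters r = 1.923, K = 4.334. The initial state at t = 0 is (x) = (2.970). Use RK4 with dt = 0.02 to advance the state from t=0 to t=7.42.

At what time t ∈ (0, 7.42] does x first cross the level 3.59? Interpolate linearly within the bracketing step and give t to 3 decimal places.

t = 0.414

t=0.000: state=(2.970)
step 1 (dt=0.02): k1=(1.797), k2=(1.785), k3=(1.785), k4=(1.771); state += dt/6·(k1+2k2+2k3+k4)
t=0.020: state=(3.006)
t=0.040: state=(3.041)
t=0.060: state=(3.075)
t=0.400: state=(3.574)
next step: t=0.420: state=(3.597) — x has crossed 3.59
linear interpolation between t=0.400 (3.57351) and t=0.420 (3.59733) → t≈0.414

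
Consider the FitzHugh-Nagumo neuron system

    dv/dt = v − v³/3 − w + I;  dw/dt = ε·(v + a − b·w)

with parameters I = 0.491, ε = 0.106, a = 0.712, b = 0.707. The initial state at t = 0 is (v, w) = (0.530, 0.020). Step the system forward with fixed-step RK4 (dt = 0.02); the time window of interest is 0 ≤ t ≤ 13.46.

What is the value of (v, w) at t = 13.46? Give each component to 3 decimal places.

(v, w) = (-1.938, 0.913)

t=0.000: state=(0.530, 0.020)
step 1 (dt=0.02): k1=(0.951, 0.130), k2=(0.957, 0.131), k3=(0.957, 0.131), k4=(0.962, 0.132); state += dt/6·(k1+2k2+2k3+k4)
t=0.020: state=(0.549, 0.023)
t=0.040: state=(0.568, 0.025)
t=0.060: state=(0.588, 0.028)
continuing one RK4 step at a time; state shown every 25 steps (Δt=0.5):
t=0.500: state=(1.050, 0.097)
t=1.000: state=(1.499, 0.198)
t=1.500: state=(1.712, 0.312)
t=2.000: state=(1.759, 0.429)
t=2.500: state=(1.741, 0.541)
t=3.000: state=(1.700, 0.648)
t=3.500: state=(1.650, 0.748)
t=4.000: state=(1.596, 0.842)
t=4.500: state=(1.540, 0.930)
t=5.000: state=(1.481, 1.011)
t=5.500: state=(1.418, 1.086)
t=6.000: state=(1.352, 1.155)
t=6.500: state=(1.281, 1.218)
t=7.000: state=(1.204, 1.275)
t=7.500: state=(1.118, 1.326)
t=8.000: state=(1.020, 1.370)
t=8.500: state=(0.903, 1.407)
t=9.000: state=(0.757, 1.435)
t=9.500: state=(0.562, 1.454)
t=10.000: state=(0.279, 1.460)
t=10.500: state=(-0.167, 1.447)
t=11.000: state=(-0.851, 1.405)
t=11.500: state=(-1.568, 1.327)
t=12.000: state=(-1.910, 1.223)
t=12.500: state=(-1.978, 1.113)
t=13.000: state=(-1.966, 1.006)
t=13.460: state=(-1.938, 0.913)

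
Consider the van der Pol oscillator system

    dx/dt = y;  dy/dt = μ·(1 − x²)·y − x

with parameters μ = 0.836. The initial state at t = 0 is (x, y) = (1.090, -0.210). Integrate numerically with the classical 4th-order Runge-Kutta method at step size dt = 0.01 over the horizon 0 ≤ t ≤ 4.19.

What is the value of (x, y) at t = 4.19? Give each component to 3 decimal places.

t=0.000: state=(1.090, -0.210)
step 1 (dt=0.01): k1=(-0.210, -1.057), k2=(-0.215, -1.056), k3=(-0.215, -1.055), k4=(-0.221, -1.054); state += dt/6·(k1+2k2+2k3+k4)
t=0.010: state=(1.088, -0.221)
t=0.020: state=(1.086, -0.231)
t=0.030: state=(1.083, -0.242)
continuing one RK4 step at a time; state shown every 20 steps (Δt=0.2):
t=0.200: state=(1.027, -0.416)
t=0.400: state=(0.924, -0.616)
t=0.600: state=(0.781, -0.820)
t=0.800: state=(0.595, -1.039)
t=1.000: state=(0.363, -1.284)
t=1.200: state=(0.080, -1.553)
t=1.400: state=(-0.258, -1.814)
t=1.600: state=(-0.639, -1.975)
t=1.800: state=(-1.032, -1.903)
t=2.000: state=(-1.380, -1.526)
t=2.200: state=(-1.629, -0.958)
t=2.400: state=(-1.764, -0.405)
t=2.600: state=(-1.800, 0.019)
t=2.800: state=(-1.765, 0.313)
t=3.000: state=(-1.681, 0.519)
t=3.200: state=(-1.561, 0.680)
t=3.400: state=(-1.410, 0.825)
t=3.600: state=(-1.230, 0.978)
t=3.800: state=(-1.017, 1.156)
t=4.000: state=(-0.765, 1.377)
t=4.190: state=(-0.479, 1.641)

(x, y) = (-0.479, 1.641)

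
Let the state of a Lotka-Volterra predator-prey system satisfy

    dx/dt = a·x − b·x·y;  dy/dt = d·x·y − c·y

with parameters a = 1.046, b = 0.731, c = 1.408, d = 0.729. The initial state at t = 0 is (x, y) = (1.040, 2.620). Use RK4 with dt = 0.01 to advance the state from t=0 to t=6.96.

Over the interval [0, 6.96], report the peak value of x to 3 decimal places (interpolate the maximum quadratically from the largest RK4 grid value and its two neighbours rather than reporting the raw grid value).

max x = 3.934

t=0.000: state=(1.040, 2.620)
step 1 (dt=0.01): k1=(-0.904, -1.703), k2=(-0.894, -1.706), k3=(-0.894, -1.706), k4=(-0.883, -1.708); state += dt/6·(k1+2k2+2k3+k4)
t=0.010: state=(1.031, 2.603)
t=0.020: state=(1.022, 2.586)
t=0.030: state=(1.014, 2.569)
continuing one RK4 step at a time; state shown every 25 steps (Δt=0.25):
t=0.250: state=(0.870, 2.190)
t=0.500: state=(0.787, 1.789)
t=0.750: state=(0.761, 1.448)
t=1.000: state=(0.779, 1.171)
t=1.250: state=(0.834, 0.953)
t=1.500: state=(0.925, 0.786)
t=1.750: state=(1.053, 0.662)
t=2.000: state=(1.222, 0.572)
t=2.250: state=(1.438, 0.512)
t=2.500: state=(1.707, 0.480)
t=2.750: state=(2.033, 0.474)
t=3.000: state=(2.417, 0.499)
t=3.250: state=(2.850, 0.567)
t=3.500: state=(3.301, 0.699)
t=3.750: state=(3.701, 0.932)
t=4.000: state=(3.925, 1.318)
t=4.250: state=(3.813, 1.888)
t=4.500: state=(3.301, 2.553)
t=4.750: state=(2.554, 3.065)
t=5.000: state=(1.858, 3.215)
t=5.250: state=(1.359, 3.021)
t=5.500: state=(1.051, 2.640)
t=5.750: state=(0.876, 2.210)
t=6.000: state=(0.789, 1.807)
t=6.250: state=(0.761, 1.462)
t=6.500: state=(0.777, 1.182)
t=6.750: state=(0.830, 0.962)
t=6.960: state=(0.903, 0.817)
largest grid value and its neighbours: x(4.050)=3.93405, x(4.060)=3.93414, x(4.070)=3.93361
parabola through these three points peaks at t≈4.056 with x≈3.93418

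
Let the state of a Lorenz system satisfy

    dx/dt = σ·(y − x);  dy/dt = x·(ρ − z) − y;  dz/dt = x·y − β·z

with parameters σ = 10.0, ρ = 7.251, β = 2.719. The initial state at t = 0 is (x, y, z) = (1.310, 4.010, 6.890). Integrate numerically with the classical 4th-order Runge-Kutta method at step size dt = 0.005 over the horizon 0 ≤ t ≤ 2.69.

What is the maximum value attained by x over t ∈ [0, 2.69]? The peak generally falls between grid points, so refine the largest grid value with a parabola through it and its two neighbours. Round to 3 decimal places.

t=0.000: state=(1.310, 4.010, 6.890)
step 1 (dt=0.005): k1=(27.000, -3.537, -13.481), k2=(26.237, -3.457, -13.131), k3=(26.258, -3.460, -13.140), k4=(25.514, -3.378, -12.801); state += dt/6·(k1+2k2+2k3+k4)
t=0.005: state=(1.441, 3.993, 6.824)
t=0.010: state=(1.565, 3.976, 6.762)
t=0.015: state=(1.682, 3.961, 6.703)
continuing one RK4 step at a time; state shown every 20 steps (Δt=0.1):
t=0.100: state=(2.932, 3.827, 6.032)
t=0.200: state=(3.517, 3.905, 5.702)
t=0.300: state=(3.829, 4.094, 5.637)
t=0.400: state=(4.072, 4.295, 5.752)
t=0.500: state=(4.270, 4.437, 5.984)
t=0.600: state=(4.397, 4.480, 6.259)
t=0.700: state=(4.432, 4.418, 6.495)
t=0.800: state=(4.376, 4.282, 6.629)
t=0.900: state=(4.258, 4.125, 6.638)
t=1.000: state=(4.123, 3.993, 6.544)
t=1.100: state=(4.009, 3.915, 6.389)
t=1.200: state=(3.941, 3.900, 6.224)
t=1.300: state=(3.927, 3.940, 6.090)
t=1.400: state=(3.962, 4.017, 6.013)
t=1.500: state=(4.031, 4.109, 6.004)
t=1.600: state=(4.112, 4.193, 6.057)
t=1.700: state=(4.185, 4.248, 6.150)
t=1.800: state=(4.232, 4.263, 6.257)
t=1.900: state=(4.245, 4.239, 6.347)
t=2.000: state=(4.223, 4.188, 6.399)
t=2.100: state=(4.178, 4.127, 6.404)
t=2.200: state=(4.126, 4.075, 6.369)
t=2.300: state=(4.081, 4.043, 6.309)
t=2.400: state=(4.053, 4.035, 6.244)
t=2.500: state=(4.046, 4.050, 6.190)
t=2.600: state=(4.060, 4.081, 6.158)
t=2.690: state=(4.084, 4.114, 6.154)
largest grid value and its neighbours: x(0.680)=4.43263, x(0.685)=4.43278, x(0.690)=4.43269
parabola through these three points peaks at t≈0.686 with x≈4.43278

max x = 4.433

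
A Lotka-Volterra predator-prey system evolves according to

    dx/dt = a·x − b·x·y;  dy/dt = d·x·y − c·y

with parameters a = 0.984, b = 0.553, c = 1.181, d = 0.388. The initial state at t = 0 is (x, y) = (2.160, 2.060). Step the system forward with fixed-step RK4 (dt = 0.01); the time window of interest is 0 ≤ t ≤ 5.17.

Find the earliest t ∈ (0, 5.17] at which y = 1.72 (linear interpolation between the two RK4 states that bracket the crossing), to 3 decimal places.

t=0.000: state=(2.160, 2.060)
step 1 (dt=0.01): k1=(-0.335, -0.706), k2=(-0.331, -0.707), k3=(-0.331, -0.707), k4=(-0.326, -0.707); state += dt/6·(k1+2k2+2k3+k4)
t=0.010: state=(2.157, 2.053)
t=0.020: state=(2.153, 2.046)
t=0.030: state=(2.150, 2.039)
continuing one RK4 step at a time; state shown every 20 steps (Δt=0.2):
t=0.200: state=(2.110, 1.919)
t=0.400: state=(2.094, 1.784)
t=0.490: state=(2.096, 1.726)
next step: t=0.500: state=(2.097, 1.719) — y has crossed 1.72
linear interpolation between t=0.490 (1.72555) and t=0.500 (1.71922) → t≈0.499

t = 0.499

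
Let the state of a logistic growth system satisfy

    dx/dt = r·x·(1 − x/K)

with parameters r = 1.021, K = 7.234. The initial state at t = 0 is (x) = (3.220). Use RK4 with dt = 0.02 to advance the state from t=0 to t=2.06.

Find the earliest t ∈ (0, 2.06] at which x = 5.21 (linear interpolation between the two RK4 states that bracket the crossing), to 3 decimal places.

t=0.000: state=(3.220)
step 1 (dt=0.02): k1=(1.824), k2=(1.826), k3=(1.826), k4=(1.828); state += dt/6·(k1+2k2+2k3+k4)
t=0.020: state=(3.257)
t=0.040: state=(3.293)
t=0.060: state=(3.330)
continuing one RK4 step at a time; state shown every 5 steps (Δt=0.1):
t=0.100: state=(3.403)
t=0.200: state=(3.588)
t=0.300: state=(3.772)
t=0.400: state=(3.956)
t=0.500: state=(4.138)
t=0.600: state=(4.317)
t=0.700: state=(4.493)
t=0.800: state=(4.665)
t=0.900: state=(4.831)
t=1.000: state=(4.992)
t=1.100: state=(5.147)
t=1.140: state=(5.207)
next step: t=1.160: state=(5.237) — x has crossed 5.21
linear interpolation between t=1.140 (5.20713) and t=1.160 (5.23678) → t≈1.142

t = 1.142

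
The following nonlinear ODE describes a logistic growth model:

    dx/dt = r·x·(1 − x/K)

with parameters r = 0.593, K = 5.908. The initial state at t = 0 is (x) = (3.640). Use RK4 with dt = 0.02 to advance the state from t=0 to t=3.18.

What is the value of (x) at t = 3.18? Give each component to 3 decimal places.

t=0.000: state=(3.640)
step 1 (dt=0.02): k1=(0.829), k2=(0.827), k3=(0.827), k4=(0.826); state += dt/6·(k1+2k2+2k3+k4)
t=0.020: state=(3.657)
t=0.040: state=(3.673)
t=0.060: state=(3.690)
continuing one RK4 step at a time; state shown every 10 steps (Δt=0.2):
t=0.200: state=(3.803)
t=0.400: state=(3.961)
t=0.600: state=(4.113)
t=0.800: state=(4.257)
t=1.000: state=(4.395)
t=1.200: state=(4.524)
t=1.400: state=(4.646)
t=1.600: state=(4.760)
t=1.800: state=(4.865)
t=2.000: state=(4.963)
t=2.200: state=(5.054)
t=2.400: state=(5.137)
t=2.600: state=(5.213)
t=2.800: state=(5.282)
t=3.000: state=(5.346)
t=3.180: state=(5.398)

(x) = (5.398)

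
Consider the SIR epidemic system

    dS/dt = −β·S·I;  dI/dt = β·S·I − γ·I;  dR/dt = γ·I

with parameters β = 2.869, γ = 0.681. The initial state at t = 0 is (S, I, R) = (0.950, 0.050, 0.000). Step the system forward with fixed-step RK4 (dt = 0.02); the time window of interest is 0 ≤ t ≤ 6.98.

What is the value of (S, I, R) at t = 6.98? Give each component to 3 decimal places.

(S, I, R) = (0.017, 0.029, 0.954)

t=0.000: state=(0.950, 0.050, 0.000)
step 1 (dt=0.02): k1=(-0.136, 0.102, 0.034), k2=(-0.139, 0.104, 0.035), k3=(-0.139, 0.104, 0.035), k4=(-0.142, 0.106, 0.035); state += dt/6·(k1+2k2+2k3+k4)
t=0.020: state=(0.947, 0.052, 0.001)
t=0.040: state=(0.944, 0.054, 0.001)
t=0.060: state=(0.941, 0.056, 0.002)
continuing one RK4 step at a time; state shown every 25 steps (Δt=0.5):
t=0.500: state=(0.841, 0.130, 0.029)
t=1.000: state=(0.635, 0.269, 0.096)
t=1.500: state=(0.390, 0.399, 0.211)
t=2.000: state=(0.212, 0.432, 0.356)
t=2.500: state=(0.117, 0.386, 0.496)
t=3.000: state=(0.071, 0.313, 0.616)
t=3.500: state=(0.048, 0.242, 0.710)
t=4.000: state=(0.035, 0.183, 0.782)
t=4.500: state=(0.028, 0.136, 0.836)
t=5.000: state=(0.024, 0.100, 0.876)
t=5.500: state=(0.021, 0.074, 0.905)
t=6.000: state=(0.019, 0.054, 0.927)
t=6.500: state=(0.018, 0.039, 0.943)
t=6.980: state=(0.017, 0.029, 0.954)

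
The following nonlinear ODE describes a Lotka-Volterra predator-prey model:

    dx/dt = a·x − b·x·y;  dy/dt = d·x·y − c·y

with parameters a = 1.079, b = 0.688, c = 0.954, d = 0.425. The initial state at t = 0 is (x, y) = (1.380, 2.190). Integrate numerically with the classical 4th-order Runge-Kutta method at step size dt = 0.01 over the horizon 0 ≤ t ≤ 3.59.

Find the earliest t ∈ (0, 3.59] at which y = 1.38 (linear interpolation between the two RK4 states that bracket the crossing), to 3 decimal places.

t=0.000: state=(1.380, 2.190)
step 1 (dt=0.01): k1=(-0.590, -0.805), k2=(-0.585, -0.806), k3=(-0.585, -0.806), k4=(-0.580, -0.807); state += dt/6·(k1+2k2+2k3+k4)
t=0.010: state=(1.374, 2.182)
t=0.020: state=(1.368, 2.174)
t=0.030: state=(1.363, 2.166)
continuing one RK4 step at a time; state shown every 20 steps (Δt=0.2):
t=0.200: state=(1.281, 2.026)
t=0.400: state=(1.217, 1.861)
t=0.600: state=(1.182, 1.702)
t=0.800: state=(1.172, 1.554)
t=1.000: state=(1.186, 1.420)
t=1.060: state=(1.194, 1.382)
next step: t=1.070: state=(1.195, 1.376) — y has crossed 1.38
linear interpolation between t=1.060 (1.38186) and t=1.070 (1.37570) → t≈1.063

t = 1.063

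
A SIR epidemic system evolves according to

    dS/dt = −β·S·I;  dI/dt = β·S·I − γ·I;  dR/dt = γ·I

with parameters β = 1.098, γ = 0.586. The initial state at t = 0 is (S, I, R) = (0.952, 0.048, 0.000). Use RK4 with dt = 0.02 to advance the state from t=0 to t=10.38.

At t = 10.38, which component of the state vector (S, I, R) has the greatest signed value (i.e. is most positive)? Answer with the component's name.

largest component: R

t=0.000: state=(0.952, 0.048, 0.000)
step 1 (dt=0.02): k1=(-0.050, 0.022, 0.028), k2=(-0.050, 0.022, 0.028), k3=(-0.050, 0.022, 0.028), k4=(-0.051, 0.022, 0.028); state += dt/6·(k1+2k2+2k3+k4)
t=0.020: state=(0.951, 0.048, 0.001)
t=0.040: state=(0.950, 0.049, 0.001)
t=0.060: state=(0.949, 0.049, 0.002)
continuing one RK4 step at a time; state shown every 25 steps (Δt=0.5):
t=0.500: state=(0.924, 0.060, 0.016)
t=1.000: state=(0.891, 0.074, 0.035)
t=1.500: state=(0.852, 0.089, 0.059)
t=2.000: state=(0.808, 0.104, 0.087)
t=2.500: state=(0.760, 0.120, 0.120)
t=3.000: state=(0.709, 0.134, 0.157)
t=3.500: state=(0.657, 0.145, 0.198)
t=4.000: state=(0.605, 0.153, 0.242)
t=4.500: state=(0.555, 0.157, 0.288)
t=5.000: state=(0.509, 0.157, 0.334)
t=5.500: state=(0.468, 0.153, 0.379)
t=6.000: state=(0.431, 0.146, 0.423)
t=6.500: state=(0.399, 0.137, 0.465)
t=7.000: state=(0.371, 0.126, 0.503)
t=7.500: state=(0.347, 0.114, 0.538)
t=8.000: state=(0.327, 0.103, 0.570)
t=8.500: state=(0.310, 0.091, 0.599)
t=9.000: state=(0.296, 0.080, 0.624)
t=9.500: state=(0.284, 0.070, 0.646)
t=10.000: state=(0.274, 0.061, 0.665)
t=10.380: state=(0.267, 0.055, 0.678)
compare at T: S=0.267, I=0.055, R=0.678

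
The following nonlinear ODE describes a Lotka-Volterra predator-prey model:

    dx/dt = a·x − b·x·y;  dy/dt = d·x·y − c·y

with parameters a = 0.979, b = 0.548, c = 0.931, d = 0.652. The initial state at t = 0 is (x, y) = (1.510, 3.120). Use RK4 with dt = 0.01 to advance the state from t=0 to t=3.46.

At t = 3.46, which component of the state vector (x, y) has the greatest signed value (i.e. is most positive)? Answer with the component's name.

largest component: x

t=0.000: state=(1.510, 3.120)
step 1 (dt=0.01): k1=(-1.103, 0.167), k2=(-1.100, 0.156), k3=(-1.100, 0.156), k4=(-1.097, 0.145); state += dt/6·(k1+2k2+2k3+k4)
t=0.010: state=(1.499, 3.122)
t=0.020: state=(1.488, 3.123)
t=0.030: state=(1.477, 3.124)
continuing one RK4 step at a time; state shown every 20 steps (Δt=0.2):
t=0.200: state=(1.304, 3.111)
t=0.400: state=(1.133, 3.026)
t=0.600: state=(0.996, 2.884)
t=0.800: state=(0.892, 2.707)
t=1.000: state=(0.815, 2.511)
t=1.200: state=(0.761, 2.309)
t=1.400: state=(0.726, 2.112)
t=1.600: state=(0.708, 1.925)
t=1.800: state=(0.704, 1.751)
t=2.000: state=(0.713, 1.594)
t=2.200: state=(0.734, 1.454)
t=2.400: state=(0.767, 1.331)
t=2.600: state=(0.811, 1.225)
t=2.800: state=(0.867, 1.134)
t=3.000: state=(0.935, 1.058)
t=3.200: state=(1.016, 0.998)
t=3.400: state=(1.111, 0.951)
t=3.460: state=(1.142, 0.940)
compare at T: x=1.142, y=0.940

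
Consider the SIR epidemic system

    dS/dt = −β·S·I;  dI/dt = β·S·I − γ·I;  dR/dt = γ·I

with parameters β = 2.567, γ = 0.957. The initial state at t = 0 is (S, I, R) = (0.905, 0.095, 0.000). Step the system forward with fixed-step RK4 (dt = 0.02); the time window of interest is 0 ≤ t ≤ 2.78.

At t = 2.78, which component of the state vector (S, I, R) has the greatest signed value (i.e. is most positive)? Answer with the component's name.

largest component: R

t=0.000: state=(0.905, 0.095, 0.000)
step 1 (dt=0.02): k1=(-0.221, 0.130, 0.091), k2=(-0.223, 0.131, 0.092), k3=(-0.223, 0.131, 0.092), k4=(-0.226, 0.132, 0.093); state += dt/6·(k1+2k2+2k3+k4)
t=0.020: state=(0.901, 0.098, 0.002)
t=0.040: state=(0.896, 0.100, 0.004)
t=0.060: state=(0.891, 0.103, 0.006)
continuing one RK4 step at a time; state shown every 5 steps (Δt=0.1):
t=0.100: state=(0.882, 0.109, 0.010)
t=0.200: state=(0.856, 0.123, 0.021)
t=0.300: state=(0.828, 0.139, 0.033)
t=0.400: state=(0.797, 0.156, 0.047)
t=0.500: state=(0.764, 0.173, 0.063)
t=0.600: state=(0.729, 0.190, 0.081)
t=0.700: state=(0.693, 0.208, 0.100)
t=0.800: state=(0.655, 0.224, 0.120)
t=0.900: state=(0.617, 0.240, 0.143)
t=1.000: state=(0.580, 0.254, 0.166)
t=1.100: state=(0.542, 0.267, 0.191)
t=1.200: state=(0.505, 0.277, 0.217)
t=1.300: state=(0.470, 0.286, 0.244)
t=1.400: state=(0.437, 0.292, 0.272)
t=1.500: state=(0.405, 0.295, 0.300)
t=1.600: state=(0.375, 0.297, 0.328)
t=1.700: state=(0.348, 0.296, 0.357)
t=1.800: state=(0.322, 0.293, 0.385)
t=1.900: state=(0.299, 0.288, 0.413)
t=2.000: state=(0.278, 0.282, 0.440)
t=2.100: state=(0.259, 0.275, 0.467)
t=2.200: state=(0.242, 0.266, 0.492)
t=2.300: state=(0.226, 0.257, 0.517)
t=2.400: state=(0.212, 0.247, 0.542)
t=2.500: state=(0.199, 0.236, 0.565)
t=2.600: state=(0.188, 0.226, 0.587)
t=2.700: state=(0.177, 0.215, 0.608)
t=2.780: state=(0.170, 0.206, 0.624)
compare at T: S=0.170, I=0.206, R=0.624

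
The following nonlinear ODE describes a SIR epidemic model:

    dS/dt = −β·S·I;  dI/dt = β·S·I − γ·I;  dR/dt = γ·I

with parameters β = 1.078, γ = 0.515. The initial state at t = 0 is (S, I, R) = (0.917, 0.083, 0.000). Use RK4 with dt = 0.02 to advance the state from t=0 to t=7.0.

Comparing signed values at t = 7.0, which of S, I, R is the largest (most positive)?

t=0.000: state=(0.917, 0.083, 0.000)
step 1 (dt=0.02): k1=(-0.082, 0.039, 0.043), k2=(-0.082, 0.039, 0.043), k3=(-0.082, 0.039, 0.043), k4=(-0.083, 0.040, 0.043); state += dt/6·(k1+2k2+2k3+k4)
t=0.020: state=(0.915, 0.084, 0.001)
t=0.040: state=(0.914, 0.085, 0.002)
t=0.060: state=(0.912, 0.085, 0.003)
continuing one RK4 step at a time; state shown every 25 steps (Δt=0.5):
t=0.500: state=(0.872, 0.104, 0.024)
t=1.000: state=(0.820, 0.127, 0.054)
t=1.500: state=(0.761, 0.150, 0.089)
t=2.000: state=(0.697, 0.172, 0.131)
t=2.500: state=(0.632, 0.190, 0.178)
t=3.000: state=(0.569, 0.203, 0.228)
t=3.500: state=(0.509, 0.210, 0.282)
t=4.000: state=(0.454, 0.210, 0.336)
t=4.500: state=(0.406, 0.205, 0.389)
t=5.000: state=(0.364, 0.195, 0.441)
t=5.500: state=(0.329, 0.181, 0.489)
t=6.000: state=(0.300, 0.166, 0.534)
t=6.500: state=(0.275, 0.150, 0.575)
t=7.000: state=(0.255, 0.134, 0.611)
compare at T: S=0.255, I=0.134, R=0.611

largest component: R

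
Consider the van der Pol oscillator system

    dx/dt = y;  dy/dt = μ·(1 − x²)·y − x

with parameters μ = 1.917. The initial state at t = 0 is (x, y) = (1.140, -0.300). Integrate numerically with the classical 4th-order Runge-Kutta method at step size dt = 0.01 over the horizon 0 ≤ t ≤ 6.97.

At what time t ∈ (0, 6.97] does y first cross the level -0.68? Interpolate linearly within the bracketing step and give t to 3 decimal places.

t = 0.392

t=0.000: state=(1.140, -0.300)
step 1 (dt=0.01): k1=(-0.300, -0.968), k2=(-0.305, -0.965), k3=(-0.305, -0.965), k4=(-0.310, -0.963); state += dt/6·(k1+2k2+2k3+k4)
t=0.010: state=(1.137, -0.310)
t=0.020: state=(1.134, -0.319)
t=0.030: state=(1.131, -0.329)
continuing one RK4 step at a time; state shown every 25 steps (Δt=0.25):
t=0.250: state=(1.035, -0.536)
t=0.390: state=(0.951, -0.678)
next step: t=0.400: state=(0.944, -0.688) — y has crossed -0.68
linear interpolation between t=0.390 (-0.67768) and t=0.400 (-0.68849) → t≈0.392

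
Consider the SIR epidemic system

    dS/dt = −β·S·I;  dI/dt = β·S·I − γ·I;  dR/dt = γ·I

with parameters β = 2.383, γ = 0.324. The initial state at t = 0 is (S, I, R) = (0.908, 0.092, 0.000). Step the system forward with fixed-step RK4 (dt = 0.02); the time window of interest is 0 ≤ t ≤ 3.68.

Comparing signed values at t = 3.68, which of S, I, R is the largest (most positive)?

t=0.000: state=(0.908, 0.092, 0.000)
step 1 (dt=0.02): k1=(-0.199, 0.169, 0.030), k2=(-0.202, 0.172, 0.030), k3=(-0.202, 0.172, 0.030), k4=(-0.206, 0.175, 0.031); state += dt/6·(k1+2k2+2k3+k4)
t=0.020: state=(0.904, 0.095, 0.001)
t=0.040: state=(0.900, 0.099, 0.001)
t=0.060: state=(0.895, 0.103, 0.002)
continuing one RK4 step at a time; state shown every 10 steps (Δt=0.2):
t=0.200: state=(0.861, 0.132, 0.007)
t=0.400: state=(0.799, 0.183, 0.017)
t=0.600: state=(0.722, 0.247, 0.031)
t=0.800: state=(0.631, 0.320, 0.050)
t=1.000: state=(0.532, 0.395, 0.073)
t=1.200: state=(0.433, 0.466, 0.101)
t=1.400: state=(0.342, 0.525, 0.133)
t=1.600: state=(0.263, 0.568, 0.168)
t=1.800: state=(0.199, 0.595, 0.206)
t=2.000: state=(0.150, 0.605, 0.245)
t=2.200: state=(0.112, 0.604, 0.284)
t=2.400: state=(0.084, 0.593, 0.323)
t=2.600: state=(0.064, 0.575, 0.361)
t=2.800: state=(0.049, 0.554, 0.398)
t=3.000: state=(0.038, 0.530, 0.433)
t=3.200: state=(0.029, 0.504, 0.466)
t=3.400: state=(0.023, 0.479, 0.498)
t=3.600: state=(0.019, 0.453, 0.528)
t=3.680: state=(0.017, 0.443, 0.540)
compare at T: S=0.017, I=0.443, R=0.540

largest component: R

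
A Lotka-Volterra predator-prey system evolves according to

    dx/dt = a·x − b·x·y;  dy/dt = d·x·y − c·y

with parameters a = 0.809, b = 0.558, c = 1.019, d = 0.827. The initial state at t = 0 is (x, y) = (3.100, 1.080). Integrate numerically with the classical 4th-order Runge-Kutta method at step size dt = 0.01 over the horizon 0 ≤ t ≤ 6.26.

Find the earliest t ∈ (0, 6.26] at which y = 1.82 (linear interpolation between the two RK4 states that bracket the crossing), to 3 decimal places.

t=0.000: state=(3.100, 1.080)
step 1 (dt=0.01): k1=(0.640, 1.668), k2=(0.626, 1.684), k3=(0.626, 1.684), k4=(0.612, 1.700); state += dt/6·(k1+2k2+2k3+k4)
t=0.010: state=(3.106, 1.097)
t=0.020: state=(3.112, 1.114)
t=0.030: state=(3.118, 1.131)
continuing one RK4 step at a time; state shown every 25 steps (Δt=0.25):
t=0.250: state=(3.155, 1.604)
t=0.320: state=(3.125, 1.792)
next step: t=0.330: state=(3.119, 1.820) — y has crossed 1.82
linear interpolation between t=0.320 (1.79196) and t=0.330 (1.82018) → t≈0.330

t = 0.330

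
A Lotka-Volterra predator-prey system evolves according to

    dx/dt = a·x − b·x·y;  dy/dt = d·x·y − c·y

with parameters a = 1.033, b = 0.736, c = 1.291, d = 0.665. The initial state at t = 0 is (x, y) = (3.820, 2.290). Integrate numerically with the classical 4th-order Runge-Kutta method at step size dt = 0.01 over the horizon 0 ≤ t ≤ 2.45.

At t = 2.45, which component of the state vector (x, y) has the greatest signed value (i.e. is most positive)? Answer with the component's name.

largest component: y

t=0.000: state=(3.820, 2.290)
step 1 (dt=0.01): k1=(-2.492, 2.861), k2=(-2.524, 2.860), k3=(-2.524, 2.859), k4=(-2.556, 2.858); state += dt/6·(k1+2k2+2k3+k4)
t=0.010: state=(3.795, 2.319)
t=0.020: state=(3.769, 2.347)
t=0.030: state=(3.742, 2.376)
continuing one RK4 step at a time; state shown every 10 steps (Δt=0.1):
t=0.100: state=(3.542, 2.572)
t=0.200: state=(3.218, 2.830)
t=0.300: state=(2.874, 3.046)
t=0.400: state=(2.531, 3.204)
t=0.500: state=(2.208, 3.296)
t=0.600: state=(1.918, 3.322)
t=0.700: state=(1.667, 3.289)
t=0.800: state=(1.455, 3.206)
t=0.900: state=(1.280, 3.086)
t=1.000: state=(1.137, 2.938)
t=1.100: state=(1.022, 2.774)
t=1.200: state=(0.929, 2.601)
t=1.300: state=(0.856, 2.426)
t=1.400: state=(0.799, 2.253)
t=1.500: state=(0.756, 2.085)
t=1.600: state=(0.723, 1.924)
t=1.700: state=(0.700, 1.773)
t=1.800: state=(0.685, 1.632)
t=1.900: state=(0.677, 1.500)
t=2.000: state=(0.675, 1.379)
t=2.100: state=(0.679, 1.268)
t=2.200: state=(0.688, 1.166)
t=2.300: state=(0.703, 1.073)
t=2.400: state=(0.722, 0.989)
t=2.450: state=(0.734, 0.950)
compare at T: x=0.734, y=0.950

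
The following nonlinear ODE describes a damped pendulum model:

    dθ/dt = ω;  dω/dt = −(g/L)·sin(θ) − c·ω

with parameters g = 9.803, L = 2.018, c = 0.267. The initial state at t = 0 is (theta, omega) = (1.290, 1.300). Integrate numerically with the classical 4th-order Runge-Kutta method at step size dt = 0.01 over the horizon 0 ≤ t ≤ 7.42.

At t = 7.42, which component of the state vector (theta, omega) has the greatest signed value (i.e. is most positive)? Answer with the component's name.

t=0.000: state=(1.290, 1.300)
step 1 (dt=0.01): k1=(1.300, -5.015), k2=(1.275, -5.017), k3=(1.275, -5.016), k4=(1.250, -5.018); state += dt/6·(k1+2k2+2k3+k4)
t=0.010: state=(1.303, 1.250)
t=0.020: state=(1.315, 1.200)
t=0.030: state=(1.327, 1.149)
continuing one RK4 step at a time; state shown every 25 steps (Δt=0.25):
t=0.250: state=(1.459, 0.060)
t=0.500: state=(1.326, -1.104)
t=0.750: state=(0.921, -2.094)
t=1.000: state=(0.316, -2.637)
t=1.250: state=(-0.335, -2.447)
t=1.500: state=(-0.853, -1.619)
t=1.750: state=(-1.123, -0.521)
t=2.000: state=(-1.114, 0.580)
t=2.250: state=(-0.845, 1.527)
t=2.500: state=(-0.381, 2.107)
t=2.750: state=(0.158, 2.096)
t=3.000: state=(0.618, 1.504)
t=3.250: state=(0.884, 0.590)
t=3.500: state=(0.909, -0.380)
t=3.750: state=(0.705, -1.216)
t=4.000: state=(0.328, -1.722)
t=4.250: state=(-0.115, -1.733)
t=4.500: state=(-0.497, -1.256)
t=4.750: state=(-0.718, -0.489)
t=5.000: state=(-0.736, 0.339)
t=5.250: state=(-0.560, 1.038)
t=5.500: state=(-0.243, 1.435)
t=5.750: state=(0.122, 1.410)
t=6.000: state=(0.429, 0.989)
t=6.250: state=(0.597, 0.334)
t=6.500: state=(0.593, -0.360)
t=6.750: state=(0.428, -0.921)
t=7.000: state=(0.156, -1.203)
t=7.250: state=(-0.143, -1.129)
t=7.420: state=(-0.317, -0.892)
compare at T: theta=-0.317, omega=-0.892

largest component: theta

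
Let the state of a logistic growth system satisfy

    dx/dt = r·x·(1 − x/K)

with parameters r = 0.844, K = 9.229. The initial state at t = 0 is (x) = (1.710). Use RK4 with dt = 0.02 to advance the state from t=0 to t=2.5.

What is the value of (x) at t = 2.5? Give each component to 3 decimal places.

(x) = (6.020)

t=0.000: state=(1.710)
step 1 (dt=0.02): k1=(1.176), k2=(1.182), k3=(1.182), k4=(1.188); state += dt/6·(k1+2k2+2k3+k4)
t=0.020: state=(1.734)
t=0.040: state=(1.758)
t=0.060: state=(1.782)
continuing one RK4 step at a time; state shown every 5 steps (Δt=0.1):
t=0.100: state=(1.831)
t=0.200: state=(1.958)
t=0.300: state=(2.091)
t=0.400: state=(2.231)
t=0.500: state=(2.377)
t=0.600: state=(2.529)
t=0.700: state=(2.686)
t=0.800: state=(2.850)
t=0.900: state=(3.019)
t=1.000: state=(3.193)
t=1.100: state=(3.371)
t=1.200: state=(3.554)
t=1.300: state=(3.740)
t=1.400: state=(3.929)
t=1.500: state=(4.120)
t=1.600: state=(4.314)
t=1.700: state=(4.508)
t=1.800: state=(4.703)
t=1.900: state=(4.897)
t=2.000: state=(5.091)
t=2.100: state=(5.282)
t=2.200: state=(5.472)
t=2.300: state=(5.658)
t=2.400: state=(5.841)
t=2.500: state=(6.020)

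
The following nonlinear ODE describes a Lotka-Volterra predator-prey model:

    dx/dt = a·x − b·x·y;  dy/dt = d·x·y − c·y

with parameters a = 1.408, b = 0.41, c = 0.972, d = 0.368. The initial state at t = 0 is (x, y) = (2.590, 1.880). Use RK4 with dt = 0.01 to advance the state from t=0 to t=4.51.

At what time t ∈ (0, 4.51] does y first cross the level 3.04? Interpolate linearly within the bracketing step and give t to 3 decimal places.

t = 1.209

t=0.000: state=(2.590, 1.880)
step 1 (dt=0.01): k1=(1.650, -0.035), k2=(1.656, -0.030), k3=(1.656, -0.030), k4=(1.661, -0.024); state += dt/6·(k1+2k2+2k3+k4)
t=0.010: state=(2.607, 1.880)
t=0.020: state=(2.623, 1.880)
t=0.030: state=(2.640, 1.879)
continuing one RK4 step at a time; state shown every 20 steps (Δt=0.2):
t=0.200: state=(2.941, 1.897)
t=0.400: state=(3.328, 1.967)
t=0.600: state=(3.735, 2.100)
t=0.800: state=(4.133, 2.310)
t=1.000: state=(4.480, 2.612)
t=1.200: state=(4.717, 3.019)
next step: t=1.210: state=(4.724, 3.042) — y has crossed 3.04
linear interpolation between t=1.200 (3.01924) and t=1.210 (3.04243) → t≈1.209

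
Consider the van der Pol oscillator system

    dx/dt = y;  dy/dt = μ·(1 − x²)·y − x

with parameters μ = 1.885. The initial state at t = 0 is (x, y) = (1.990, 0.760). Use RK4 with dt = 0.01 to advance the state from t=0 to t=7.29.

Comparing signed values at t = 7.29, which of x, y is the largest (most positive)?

largest component: y

t=0.000: state=(1.990, 0.760)
step 1 (dt=0.01): k1=(0.760, -6.231), k2=(0.729, -6.081), k3=(0.730, -6.085), k4=(0.699, -5.937); state += dt/6·(k1+2k2+2k3+k4)
t=0.010: state=(1.997, 0.699)
t=0.020: state=(2.004, 0.641)
t=0.030: state=(2.010, 0.586)
continuing one RK4 step at a time; state shown every 25 steps (Δt=0.25):
t=0.250: state=(2.049, -0.092)
t=0.500: state=(1.996, -0.289)
t=0.750: state=(1.915, -0.348)
t=1.000: state=(1.823, -0.384)
t=1.250: state=(1.723, -0.421)
t=1.500: state=(1.612, -0.466)
t=1.750: state=(1.488, -0.527)
t=2.000: state=(1.347, -0.612)
t=2.250: state=(1.179, -0.739)
t=2.500: state=(0.971, -0.946)
t=2.750: state=(0.693, -1.314)
t=3.000: state=(0.286, -2.013)
t=3.250: state=(-0.356, -3.177)
t=3.500: state=(-1.239, -3.478)
t=3.750: state=(-1.864, -1.380)
t=4.000: state=(-2.017, -0.090)
t=4.250: state=(-1.988, 0.246)
t=4.500: state=(-1.913, 0.338)
t=4.750: state=(-1.823, 0.381)
t=5.000: state=(-1.723, 0.420)
t=5.250: state=(-1.612, 0.466)
t=5.500: state=(-1.489, 0.526)
t=5.750: state=(-1.347, 0.611)
t=6.000: state=(-1.179, 0.739)
t=6.250: state=(-0.971, 0.946)
t=6.500: state=(-0.693, 1.314)
t=6.750: state=(-0.287, 2.011)
t=7.000: state=(0.355, 3.175)
t=7.250: state=(1.238, 3.479)
t=7.290: state=(1.373, 3.248)
compare at T: x=1.373, y=3.248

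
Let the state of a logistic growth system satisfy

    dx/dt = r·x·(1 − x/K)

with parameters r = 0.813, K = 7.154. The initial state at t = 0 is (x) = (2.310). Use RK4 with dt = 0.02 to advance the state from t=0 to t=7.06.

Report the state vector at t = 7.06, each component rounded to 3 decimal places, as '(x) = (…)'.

t=0.000: state=(2.310)
step 1 (dt=0.02): k1=(1.272), k2=(1.275), k3=(1.275), k4=(1.279); state += dt/6·(k1+2k2+2k3+k4)
t=0.020: state=(2.336)
t=0.040: state=(2.361)
t=0.060: state=(2.387)
continuing one RK4 step at a time; state shown every 25 steps (Δt=0.5):
t=0.500: state=(2.985)
t=1.000: state=(3.707)
t=1.500: state=(4.418)
t=2.000: state=(5.065)
t=2.500: state=(5.612)
t=3.000: state=(6.048)
t=3.500: state=(6.377)
t=4.000: state=(6.617)
t=4.500: state=(6.787)
t=5.000: state=(6.905)
t=5.500: state=(6.987)
t=6.000: state=(7.042)
t=6.500: state=(7.079)
t=7.000: state=(7.104)
t=7.060: state=(7.106)

(x) = (7.106)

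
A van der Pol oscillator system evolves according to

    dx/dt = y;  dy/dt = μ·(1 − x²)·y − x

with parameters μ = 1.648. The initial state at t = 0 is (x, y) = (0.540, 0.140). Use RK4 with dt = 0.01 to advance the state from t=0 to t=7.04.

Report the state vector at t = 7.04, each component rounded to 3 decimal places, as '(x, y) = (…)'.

(x, y) = (1.480, -0.586)

t=0.000: state=(0.540, 0.140)
step 1 (dt=0.01): k1=(0.140, -0.377), k2=(0.138, -0.380), k3=(0.138, -0.380), k4=(0.136, -0.383); state += dt/6·(k1+2k2+2k3+k4)
t=0.010: state=(0.541, 0.136)
t=0.020: state=(0.543, 0.132)
t=0.030: state=(0.544, 0.128)
continuing one RK4 step at a time; state shown every 25 steps (Δt=0.25):
t=0.250: state=(0.562, 0.027)
t=0.500: state=(0.550, -0.126)
t=0.750: state=(0.495, -0.324)
t=1.000: state=(0.383, -0.584)
t=1.250: state=(0.194, -0.942)
t=1.500: state=(-0.100, -1.436)
t=1.750: state=(-0.530, -1.988)
t=2.000: state=(-1.057, -2.092)
t=2.250: state=(-1.496, -1.302)
t=2.500: state=(-1.699, -0.378)
t=2.750: state=(-1.722, 0.126)
t=3.000: state=(-1.658, 0.355)
t=3.250: state=(-1.553, 0.482)
t=3.500: state=(-1.419, 0.588)
t=3.750: state=(-1.257, 0.712)
t=4.000: state=(-1.059, 0.889)
t=4.250: state=(-0.804, 1.177)
t=4.500: state=(-0.452, 1.682)
t=4.750: state=(0.068, 2.540)
t=5.000: state=(0.822, 3.372)
t=5.250: state=(1.594, 2.417)
t=5.500: state=(1.961, 0.650)
t=5.750: state=(2.012, -0.098)
t=6.000: state=(1.955, -0.318)
t=6.250: state=(1.864, -0.399)
t=6.500: state=(1.757, -0.452)
t=6.750: state=(1.638, -0.506)
t=7.000: state=(1.503, -0.573)
t=7.040: state=(1.480, -0.586)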